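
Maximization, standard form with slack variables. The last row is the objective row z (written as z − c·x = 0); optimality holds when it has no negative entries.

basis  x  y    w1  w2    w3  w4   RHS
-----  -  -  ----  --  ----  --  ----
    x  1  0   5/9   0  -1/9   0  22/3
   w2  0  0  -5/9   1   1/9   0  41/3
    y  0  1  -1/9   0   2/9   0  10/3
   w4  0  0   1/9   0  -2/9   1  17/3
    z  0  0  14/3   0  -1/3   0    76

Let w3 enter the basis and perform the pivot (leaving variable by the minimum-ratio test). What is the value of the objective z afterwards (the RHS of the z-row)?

Ratio test on column w3 — row 1: entry -1/9 ≤ 0; row 2: (41/3)/(1/9) = 123; row 3: (10/3)/(2/9) = 15; row 4: entry -2/9 ≤ 0. Minimum is 15 at row 3 (y leaves); pivot element 2/9.
Pivot on row 3; the z-row RHS becomes 76 − (-1/3)·15 = 81.

81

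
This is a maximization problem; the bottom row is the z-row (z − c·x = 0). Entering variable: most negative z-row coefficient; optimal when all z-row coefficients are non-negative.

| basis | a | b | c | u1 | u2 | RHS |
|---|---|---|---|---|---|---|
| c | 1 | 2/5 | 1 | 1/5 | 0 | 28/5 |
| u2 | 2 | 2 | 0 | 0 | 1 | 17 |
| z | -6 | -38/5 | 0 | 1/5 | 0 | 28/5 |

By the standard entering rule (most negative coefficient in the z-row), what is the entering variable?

b

Negative z-row entries: a: -6, b: -38/5.
The most negative is -38/5 in column b, so b enters.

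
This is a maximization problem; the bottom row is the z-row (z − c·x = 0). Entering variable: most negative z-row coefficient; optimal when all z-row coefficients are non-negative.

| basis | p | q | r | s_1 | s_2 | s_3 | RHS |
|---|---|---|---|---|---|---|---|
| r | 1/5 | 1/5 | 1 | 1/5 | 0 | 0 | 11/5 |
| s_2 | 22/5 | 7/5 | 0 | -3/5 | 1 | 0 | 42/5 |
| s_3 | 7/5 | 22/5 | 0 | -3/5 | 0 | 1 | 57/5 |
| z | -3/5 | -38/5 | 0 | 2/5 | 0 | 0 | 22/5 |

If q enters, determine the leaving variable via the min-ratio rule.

Column q entries and ratios — r: (11/5)/(1/5) = 11; s_2: (42/5)/(7/5) = 6; s_3: (57/5)/(22/5) = 57/22.
Smallest ratio is 57/22 in the row of s_3, so s_3 leaves.

s_3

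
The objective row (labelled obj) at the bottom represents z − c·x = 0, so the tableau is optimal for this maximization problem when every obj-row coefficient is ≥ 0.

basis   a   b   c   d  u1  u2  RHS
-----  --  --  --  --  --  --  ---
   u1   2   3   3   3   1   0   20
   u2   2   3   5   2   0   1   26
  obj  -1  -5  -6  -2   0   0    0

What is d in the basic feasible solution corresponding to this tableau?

d is not in the basis, so in the current basic feasible solution d = 0.

0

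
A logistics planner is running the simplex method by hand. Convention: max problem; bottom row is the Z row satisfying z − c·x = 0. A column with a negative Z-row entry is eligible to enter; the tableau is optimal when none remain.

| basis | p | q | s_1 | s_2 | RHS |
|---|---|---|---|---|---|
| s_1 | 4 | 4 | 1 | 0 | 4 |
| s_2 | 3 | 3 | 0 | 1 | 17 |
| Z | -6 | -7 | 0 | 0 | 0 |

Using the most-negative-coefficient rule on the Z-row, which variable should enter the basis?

q

Negative Z-row entries: p: -6, q: -7.
The most negative is -7 in column q, so q enters.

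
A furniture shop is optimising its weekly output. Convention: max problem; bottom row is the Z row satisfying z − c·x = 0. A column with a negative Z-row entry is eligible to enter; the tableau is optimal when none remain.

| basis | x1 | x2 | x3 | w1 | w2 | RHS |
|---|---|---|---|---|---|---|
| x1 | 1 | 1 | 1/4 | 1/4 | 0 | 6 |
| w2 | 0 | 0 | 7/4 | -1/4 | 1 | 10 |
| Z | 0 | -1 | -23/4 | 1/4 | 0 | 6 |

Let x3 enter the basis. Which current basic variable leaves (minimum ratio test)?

w2

Column x3 entries and ratios — x1: 6/(1/4) = 24; w2: 10/(7/4) = 40/7.
Smallest ratio is 40/7 in the row of w2, so w2 leaves.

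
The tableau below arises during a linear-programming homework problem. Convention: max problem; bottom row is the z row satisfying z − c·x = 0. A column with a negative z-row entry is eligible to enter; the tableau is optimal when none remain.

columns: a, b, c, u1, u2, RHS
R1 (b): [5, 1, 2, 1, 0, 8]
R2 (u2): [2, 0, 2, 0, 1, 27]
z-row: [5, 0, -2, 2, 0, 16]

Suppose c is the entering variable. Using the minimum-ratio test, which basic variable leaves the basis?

b

Column c entries and ratios — b: 8/2 = 4; u2: 27/2 = 27/2.
Smallest ratio is 4 in the row of b, so b leaves.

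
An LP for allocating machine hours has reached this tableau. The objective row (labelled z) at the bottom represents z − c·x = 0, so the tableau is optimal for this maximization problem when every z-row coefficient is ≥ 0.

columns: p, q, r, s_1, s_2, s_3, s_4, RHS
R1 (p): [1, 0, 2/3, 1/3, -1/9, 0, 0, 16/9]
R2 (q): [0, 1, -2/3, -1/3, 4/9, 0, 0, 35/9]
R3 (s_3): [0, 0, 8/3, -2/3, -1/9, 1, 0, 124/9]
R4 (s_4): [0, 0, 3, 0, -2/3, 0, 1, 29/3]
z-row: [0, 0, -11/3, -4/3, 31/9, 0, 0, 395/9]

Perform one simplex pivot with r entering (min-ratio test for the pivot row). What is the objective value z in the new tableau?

Ratio test on column r — row 1: (16/9)/(2/3) = 8/3; row 2: entry -2/3 ≤ 0; row 3: (124/9)/(8/3) = 31/6; row 4: (29/3)/3 = 29/9. Minimum is 8/3 at row 1 (p leaves); pivot element 2/3.
Pivot on row 1; the z-row RHS becomes 395/9 − (-11/3)·(8/3) = 161/3.

161/3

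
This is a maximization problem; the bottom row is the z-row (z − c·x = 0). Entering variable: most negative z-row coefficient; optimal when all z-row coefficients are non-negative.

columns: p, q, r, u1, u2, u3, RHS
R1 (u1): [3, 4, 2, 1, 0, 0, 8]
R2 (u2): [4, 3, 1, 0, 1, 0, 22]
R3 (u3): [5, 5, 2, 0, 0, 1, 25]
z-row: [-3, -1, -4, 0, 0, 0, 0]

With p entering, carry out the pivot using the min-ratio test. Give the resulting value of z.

Ratio test on column p — row 1: 8/3 = 8/3; row 2: 22/4 = 11/2; row 3: 25/5 = 5. Minimum is 8/3 at row 1 (u1 leaves); pivot element 3.
Pivot on row 1; the z-row RHS becomes 0 − (-3)·(8/3) = 8.

8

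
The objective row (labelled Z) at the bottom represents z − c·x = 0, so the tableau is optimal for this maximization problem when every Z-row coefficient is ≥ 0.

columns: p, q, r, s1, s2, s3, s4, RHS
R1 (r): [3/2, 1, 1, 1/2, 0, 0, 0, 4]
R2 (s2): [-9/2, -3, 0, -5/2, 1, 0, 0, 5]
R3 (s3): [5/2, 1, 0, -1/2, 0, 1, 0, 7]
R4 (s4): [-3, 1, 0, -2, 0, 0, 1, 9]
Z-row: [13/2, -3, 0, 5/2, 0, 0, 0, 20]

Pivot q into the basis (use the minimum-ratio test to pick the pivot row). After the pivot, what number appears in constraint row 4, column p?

Ratio test on column q — row 1: 4/1 = 4; row 2: entry -3 ≤ 0; row 3: 7/1 = 7; row 4: 9/1 = 9. Minimum is 4 at row 1 (r leaves); pivot element 1.
Divide row 1 by 1; eliminate column q from the other rows.
Row 4 update in column p: -3 − 1·(3/2) = -9/2.

-9/2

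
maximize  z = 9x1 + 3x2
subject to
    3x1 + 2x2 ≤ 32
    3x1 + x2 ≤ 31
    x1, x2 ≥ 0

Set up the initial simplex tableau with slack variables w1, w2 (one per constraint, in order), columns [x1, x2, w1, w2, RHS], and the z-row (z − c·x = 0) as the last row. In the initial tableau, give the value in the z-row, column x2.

The z-row carries the negated objective coefficients: the x2 entry is -3.

-3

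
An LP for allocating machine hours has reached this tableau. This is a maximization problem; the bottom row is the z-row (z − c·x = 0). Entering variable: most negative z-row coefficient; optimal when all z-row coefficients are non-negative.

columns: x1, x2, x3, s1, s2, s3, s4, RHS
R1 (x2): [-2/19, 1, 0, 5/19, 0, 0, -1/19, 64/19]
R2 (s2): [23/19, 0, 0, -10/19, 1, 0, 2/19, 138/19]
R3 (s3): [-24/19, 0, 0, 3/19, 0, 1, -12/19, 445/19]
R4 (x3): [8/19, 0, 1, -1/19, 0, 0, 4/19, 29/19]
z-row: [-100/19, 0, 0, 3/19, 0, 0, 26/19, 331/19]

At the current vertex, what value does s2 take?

138/19

s2 is basic (row 2); its value is the RHS of that row, 138/19.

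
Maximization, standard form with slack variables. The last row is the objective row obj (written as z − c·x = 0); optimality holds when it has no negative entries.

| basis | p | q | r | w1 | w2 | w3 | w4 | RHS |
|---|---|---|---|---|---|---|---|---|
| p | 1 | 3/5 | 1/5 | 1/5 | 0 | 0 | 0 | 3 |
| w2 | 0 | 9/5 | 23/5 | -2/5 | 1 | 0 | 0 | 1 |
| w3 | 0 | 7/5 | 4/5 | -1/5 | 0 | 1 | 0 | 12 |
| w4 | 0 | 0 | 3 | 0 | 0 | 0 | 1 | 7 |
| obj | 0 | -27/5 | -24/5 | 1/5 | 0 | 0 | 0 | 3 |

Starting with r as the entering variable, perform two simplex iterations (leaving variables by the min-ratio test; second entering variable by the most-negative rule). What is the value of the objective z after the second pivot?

6

Ratio test on column r — row 1: 3/(1/5) = 15; row 2: 1/(23/5) = 5/23; row 3: 12/(4/5) = 15; row 4: 7/3 = 7/3. Minimum is 5/23 at row 2 (w2 leaves); pivot element 23/5.
Pivot on row 2; the obj-row RHS becomes 3 − (-24/5)·(5/23) = 93/23.
Next entering variable (most negative obj-row entry -81/23): q.
Ratio test on column q — row 1: (68/23)/(12/23) = 17/3; row 2: (5/23)/(9/23) = 5/9; row 3: (272/23)/(25/23) = 272/25; row 4: entry -27/23 ≤ 0. Minimum is 5/9 at row 2 (r leaves); pivot element 9/23.
After the second pivot the obj-row RHS is 93/23 − (-81/23)·(5/9) = 6.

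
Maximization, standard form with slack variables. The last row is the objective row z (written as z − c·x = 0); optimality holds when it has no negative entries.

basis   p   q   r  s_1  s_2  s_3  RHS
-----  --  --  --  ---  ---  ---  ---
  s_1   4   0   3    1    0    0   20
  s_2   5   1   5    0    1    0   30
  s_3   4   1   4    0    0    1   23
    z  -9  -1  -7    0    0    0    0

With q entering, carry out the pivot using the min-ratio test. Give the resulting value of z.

Ratio test on column q — row 1: entry 0 ≤ 0; row 2: 30/1 = 30; row 3: 23/1 = 23. Minimum is 23 at row 3 (s_3 leaves); pivot element 1.
Pivot on row 3; the z-row RHS becomes 0 − (-1)·23 = 23.

23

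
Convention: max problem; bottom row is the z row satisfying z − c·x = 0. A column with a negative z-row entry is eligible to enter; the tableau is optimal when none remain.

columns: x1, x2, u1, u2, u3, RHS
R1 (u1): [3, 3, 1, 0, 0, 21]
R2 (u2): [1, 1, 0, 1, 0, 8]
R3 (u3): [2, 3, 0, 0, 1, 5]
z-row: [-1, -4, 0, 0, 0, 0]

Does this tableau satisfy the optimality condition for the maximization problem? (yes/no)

The z-row has a negative entry -4 in column x2, so it is not optimal.

no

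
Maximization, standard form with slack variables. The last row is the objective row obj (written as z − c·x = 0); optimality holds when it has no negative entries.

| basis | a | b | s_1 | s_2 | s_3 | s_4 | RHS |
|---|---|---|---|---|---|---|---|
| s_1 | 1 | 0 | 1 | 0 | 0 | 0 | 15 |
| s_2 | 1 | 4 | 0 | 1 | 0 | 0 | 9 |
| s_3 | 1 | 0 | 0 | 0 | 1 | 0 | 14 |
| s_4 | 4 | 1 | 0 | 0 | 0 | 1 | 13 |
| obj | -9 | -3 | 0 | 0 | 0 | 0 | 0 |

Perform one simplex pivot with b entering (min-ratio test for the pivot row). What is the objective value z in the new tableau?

27/4

Ratio test on column b — row 1: entry 0 ≤ 0; row 2: 9/4 = 9/4; row 3: entry 0 ≤ 0; row 4: 13/1 = 13. Minimum is 9/4 at row 2 (s_2 leaves); pivot element 4.
Pivot on row 2; the obj-row RHS becomes 0 − (-3)·(9/4) = 27/4.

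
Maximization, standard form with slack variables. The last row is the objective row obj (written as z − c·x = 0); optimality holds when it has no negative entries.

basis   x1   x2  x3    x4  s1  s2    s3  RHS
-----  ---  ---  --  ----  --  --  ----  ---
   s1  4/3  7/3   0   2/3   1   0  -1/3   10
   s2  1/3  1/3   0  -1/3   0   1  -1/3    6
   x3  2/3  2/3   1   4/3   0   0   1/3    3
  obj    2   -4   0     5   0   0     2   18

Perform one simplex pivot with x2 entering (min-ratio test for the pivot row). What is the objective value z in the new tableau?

Ratio test on column x2 — row 1: 10/(7/3) = 30/7; row 2: 6/(1/3) = 18; row 3: 3/(2/3) = 9/2. Minimum is 30/7 at row 1 (s1 leaves); pivot element 7/3.
Pivot on row 1; the obj-row RHS becomes 18 − (-4)·(30/7) = 246/7.

246/7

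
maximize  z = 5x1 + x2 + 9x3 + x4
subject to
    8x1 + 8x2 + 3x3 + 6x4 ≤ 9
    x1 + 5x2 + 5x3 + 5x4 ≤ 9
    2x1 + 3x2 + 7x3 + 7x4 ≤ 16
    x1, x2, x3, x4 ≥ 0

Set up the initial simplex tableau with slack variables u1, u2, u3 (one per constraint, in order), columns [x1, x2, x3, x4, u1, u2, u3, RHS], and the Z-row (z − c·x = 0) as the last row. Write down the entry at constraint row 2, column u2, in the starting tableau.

Slack u2 belongs to constraint 2; its column is the unit vector e_2, so the entry in row 2 is 1.

1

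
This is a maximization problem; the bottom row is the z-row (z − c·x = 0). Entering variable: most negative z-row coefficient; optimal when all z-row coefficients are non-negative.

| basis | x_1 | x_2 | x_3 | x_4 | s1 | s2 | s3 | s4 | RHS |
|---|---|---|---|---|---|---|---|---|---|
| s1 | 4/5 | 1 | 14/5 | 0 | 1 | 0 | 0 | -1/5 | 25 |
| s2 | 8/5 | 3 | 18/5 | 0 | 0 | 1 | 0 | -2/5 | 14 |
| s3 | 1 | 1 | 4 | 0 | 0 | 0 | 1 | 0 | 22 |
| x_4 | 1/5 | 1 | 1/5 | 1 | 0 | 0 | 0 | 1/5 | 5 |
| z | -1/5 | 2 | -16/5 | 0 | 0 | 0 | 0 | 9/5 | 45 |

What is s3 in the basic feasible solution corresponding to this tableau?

22

s3 is basic (row 3); its value is the RHS of that row, 22.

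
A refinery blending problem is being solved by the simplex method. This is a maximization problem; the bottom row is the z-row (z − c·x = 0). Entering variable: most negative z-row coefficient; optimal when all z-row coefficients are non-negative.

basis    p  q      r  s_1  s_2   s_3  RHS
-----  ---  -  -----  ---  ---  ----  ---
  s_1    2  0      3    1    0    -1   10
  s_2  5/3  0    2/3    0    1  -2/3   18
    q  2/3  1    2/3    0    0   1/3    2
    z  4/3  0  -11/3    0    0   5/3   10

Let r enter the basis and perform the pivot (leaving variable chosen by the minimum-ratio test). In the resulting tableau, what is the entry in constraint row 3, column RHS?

3

Ratio test on column r — row 1: 10/3 = 10/3; row 2: 18/(2/3) = 27; row 3: 2/(2/3) = 3. Minimum is 3 at row 3 (q leaves); pivot element 2/3.
Divide row 3 by 2/3; eliminate column r from the other rows.
In the new row 3, the RHS entry is the old entry divided by the pivot: 2/(2/3) = 3.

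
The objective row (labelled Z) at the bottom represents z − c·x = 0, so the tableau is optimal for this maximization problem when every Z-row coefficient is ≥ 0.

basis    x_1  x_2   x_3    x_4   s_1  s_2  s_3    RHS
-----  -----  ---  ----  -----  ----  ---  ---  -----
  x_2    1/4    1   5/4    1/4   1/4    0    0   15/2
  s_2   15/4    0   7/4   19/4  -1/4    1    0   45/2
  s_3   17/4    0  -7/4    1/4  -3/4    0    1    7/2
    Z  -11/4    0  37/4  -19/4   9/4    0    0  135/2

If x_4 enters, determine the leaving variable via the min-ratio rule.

s_2

Column x_4 entries and ratios — x_2: (15/2)/(1/4) = 30; s_2: (45/2)/(19/4) = 90/19; s_3: (7/2)/(1/4) = 14.
Smallest ratio is 90/19 in the row of s_2, so s_2 leaves.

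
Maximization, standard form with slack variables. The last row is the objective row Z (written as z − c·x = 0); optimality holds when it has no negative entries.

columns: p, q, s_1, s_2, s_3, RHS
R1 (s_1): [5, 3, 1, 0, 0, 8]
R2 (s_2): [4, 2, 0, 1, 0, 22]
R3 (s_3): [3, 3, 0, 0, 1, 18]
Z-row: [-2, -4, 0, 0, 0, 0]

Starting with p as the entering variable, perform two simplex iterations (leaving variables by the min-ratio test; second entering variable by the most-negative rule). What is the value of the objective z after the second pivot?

Ratio test on column p — row 1: 8/5 = 8/5; row 2: 22/4 = 11/2; row 3: 18/3 = 6. Minimum is 8/5 at row 1 (s_1 leaves); pivot element 5.
Pivot on row 1; the Z-row RHS becomes 0 − (-2)·(8/5) = 16/5.
Next entering variable (most negative Z-row entry -14/5): q.
Ratio test on column q — row 1: (8/5)/(3/5) = 8/3; row 2: entry -2/5 ≤ 0; row 3: (66/5)/(6/5) = 11. Minimum is 8/3 at row 1 (p leaves); pivot element 3/5.
After the second pivot the Z-row RHS is 16/5 − (-14/5)·(8/3) = 32/3.

32/3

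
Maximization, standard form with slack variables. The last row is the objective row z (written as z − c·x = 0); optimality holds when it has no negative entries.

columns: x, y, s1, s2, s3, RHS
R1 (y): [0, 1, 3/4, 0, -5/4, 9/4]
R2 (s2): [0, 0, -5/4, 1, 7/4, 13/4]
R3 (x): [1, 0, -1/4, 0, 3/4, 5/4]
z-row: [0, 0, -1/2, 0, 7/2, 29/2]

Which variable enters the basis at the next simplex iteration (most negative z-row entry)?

Negative z-row entries: s1: -1/2.
The most negative is -1/2 in column s1, so s1 enters.

s1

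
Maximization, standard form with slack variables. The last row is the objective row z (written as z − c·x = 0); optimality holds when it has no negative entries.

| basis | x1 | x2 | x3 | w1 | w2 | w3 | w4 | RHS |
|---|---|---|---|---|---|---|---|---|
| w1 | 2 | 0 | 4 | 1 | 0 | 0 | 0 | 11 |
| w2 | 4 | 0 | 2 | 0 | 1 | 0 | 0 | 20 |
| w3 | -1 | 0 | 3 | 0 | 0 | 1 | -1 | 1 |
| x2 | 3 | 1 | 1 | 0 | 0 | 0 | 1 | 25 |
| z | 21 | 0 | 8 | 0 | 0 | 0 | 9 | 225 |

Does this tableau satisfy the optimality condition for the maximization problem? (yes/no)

yes

Every z-row coefficient is ≥ 0, so the tableau is optimal.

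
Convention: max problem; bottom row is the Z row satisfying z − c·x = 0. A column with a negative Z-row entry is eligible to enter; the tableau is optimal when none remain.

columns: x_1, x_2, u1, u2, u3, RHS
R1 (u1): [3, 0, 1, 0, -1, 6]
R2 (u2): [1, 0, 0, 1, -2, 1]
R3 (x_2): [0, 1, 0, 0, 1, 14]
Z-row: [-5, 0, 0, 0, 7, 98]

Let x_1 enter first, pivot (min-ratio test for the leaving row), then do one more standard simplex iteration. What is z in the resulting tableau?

Ratio test on column x_1 — row 1: 6/3 = 2; row 2: 1/1 = 1; row 3: entry 0 ≤ 0. Minimum is 1 at row 2 (u2 leaves); pivot element 1.
Pivot on row 2; the Z-row RHS becomes 98 − (-5)·1 = 103.
Next entering variable (most negative Z-row entry -3): u3.
Ratio test on column u3 — row 1: 3/5 = 3/5; row 2: entry -2 ≤ 0; row 3: 14/1 = 14. Minimum is 3/5 at row 1 (u1 leaves); pivot element 5.
After the second pivot the Z-row RHS is 103 − (-3)·(3/5) = 524/5.

524/5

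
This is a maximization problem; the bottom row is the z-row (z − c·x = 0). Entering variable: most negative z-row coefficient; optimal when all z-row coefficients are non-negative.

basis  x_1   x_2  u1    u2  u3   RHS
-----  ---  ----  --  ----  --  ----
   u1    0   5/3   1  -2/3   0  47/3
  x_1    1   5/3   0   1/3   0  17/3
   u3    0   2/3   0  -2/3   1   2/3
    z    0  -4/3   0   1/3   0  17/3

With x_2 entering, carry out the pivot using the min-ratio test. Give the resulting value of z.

7

Ratio test on column x_2 — row 1: (47/3)/(5/3) = 47/5; row 2: (17/3)/(5/3) = 17/5; row 3: (2/3)/(2/3) = 1. Minimum is 1 at row 3 (u3 leaves); pivot element 2/3.
Pivot on row 3; the z-row RHS becomes 17/3 − (-4/3)·1 = 7.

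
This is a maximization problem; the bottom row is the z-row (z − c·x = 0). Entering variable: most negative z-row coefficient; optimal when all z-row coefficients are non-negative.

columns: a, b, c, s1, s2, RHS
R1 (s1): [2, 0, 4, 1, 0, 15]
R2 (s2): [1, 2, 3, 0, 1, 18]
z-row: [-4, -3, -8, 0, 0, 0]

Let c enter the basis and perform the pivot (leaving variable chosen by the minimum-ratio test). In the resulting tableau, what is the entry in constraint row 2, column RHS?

27/4

Ratio test on column c — row 1: 15/4 = 15/4; row 2: 18/3 = 6. Minimum is 15/4 at row 1 (s1 leaves); pivot element 4.
Divide row 1 by 4; eliminate column c from the other rows.
Row 2 update in column RHS: 18 − 3·(15/4) = 27/4.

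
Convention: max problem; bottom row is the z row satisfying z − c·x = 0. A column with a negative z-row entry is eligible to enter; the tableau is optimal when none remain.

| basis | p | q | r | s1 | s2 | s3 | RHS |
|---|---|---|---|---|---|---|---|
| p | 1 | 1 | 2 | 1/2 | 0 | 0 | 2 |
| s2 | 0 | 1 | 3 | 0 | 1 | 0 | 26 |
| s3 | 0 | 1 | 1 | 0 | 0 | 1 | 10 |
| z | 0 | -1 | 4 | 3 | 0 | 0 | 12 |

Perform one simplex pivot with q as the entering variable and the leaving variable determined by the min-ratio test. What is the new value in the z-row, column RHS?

14

Ratio test on column q — row 1: 2/1 = 2; row 2: 26/1 = 26; row 3: 10/1 = 10. Minimum is 2 at row 1 (p leaves); pivot element 1.
Divide row 1 by 1; eliminate column q from the other rows.
z-row update in column RHS: 12 − (-1)·2 = 14.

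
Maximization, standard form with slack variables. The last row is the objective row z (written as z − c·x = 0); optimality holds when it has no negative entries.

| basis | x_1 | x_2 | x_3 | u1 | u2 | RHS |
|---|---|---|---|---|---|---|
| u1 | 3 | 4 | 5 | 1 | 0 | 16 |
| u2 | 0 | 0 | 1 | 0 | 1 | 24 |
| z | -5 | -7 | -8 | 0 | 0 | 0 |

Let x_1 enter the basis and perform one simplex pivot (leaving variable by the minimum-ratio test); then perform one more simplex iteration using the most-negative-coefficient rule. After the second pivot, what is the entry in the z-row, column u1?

7/4

Ratio test on column x_1 — row 1: 16/3 = 16/3; row 2: entry 0 ≤ 0. Minimum is 16/3 at row 1 (u1 leaves); pivot element 3.
Divide row 1 by 3; eliminate column x_1 from the other rows.
Second iteration: most negative z-row entry is -1/3 in column x_2, so x_2 enters.
Ratio test on column x_2 — row 1: (16/3)/(4/3) = 4; row 2: entry 0 ≤ 0. Minimum is 4 at row 1 (x_1 leaves); pivot element 4/3.
Divide row 1 by 4/3; eliminate column x_2 from the other rows.
After both pivots, the entry at the z-row, column u1 is 7/4.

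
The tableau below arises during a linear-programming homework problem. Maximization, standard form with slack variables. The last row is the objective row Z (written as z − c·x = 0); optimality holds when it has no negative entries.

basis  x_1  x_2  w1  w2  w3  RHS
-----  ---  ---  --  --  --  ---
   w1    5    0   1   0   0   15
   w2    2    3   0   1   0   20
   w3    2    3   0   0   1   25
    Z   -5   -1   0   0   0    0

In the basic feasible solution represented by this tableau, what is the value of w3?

25

w3 is basic (row 3); its value is the RHS of that row, 25.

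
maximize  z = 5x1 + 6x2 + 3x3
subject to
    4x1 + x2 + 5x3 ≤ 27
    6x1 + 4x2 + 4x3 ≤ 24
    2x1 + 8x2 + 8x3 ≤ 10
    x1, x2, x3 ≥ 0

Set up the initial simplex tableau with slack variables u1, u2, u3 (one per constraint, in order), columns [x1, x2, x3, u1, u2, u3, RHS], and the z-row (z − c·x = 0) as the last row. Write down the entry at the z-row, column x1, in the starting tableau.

-5

The z-row carries the negated objective coefficients: the x1 entry is -5.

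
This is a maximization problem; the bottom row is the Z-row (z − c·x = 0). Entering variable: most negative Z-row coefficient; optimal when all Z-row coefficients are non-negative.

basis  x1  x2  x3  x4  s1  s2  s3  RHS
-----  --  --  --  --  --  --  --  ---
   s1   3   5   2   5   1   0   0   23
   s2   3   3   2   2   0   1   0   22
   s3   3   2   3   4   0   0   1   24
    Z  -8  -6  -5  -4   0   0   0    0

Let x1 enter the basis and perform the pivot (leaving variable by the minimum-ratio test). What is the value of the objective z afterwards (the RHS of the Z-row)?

Ratio test on column x1 — row 1: 23/3 = 23/3; row 2: 22/3 = 22/3; row 3: 24/3 = 8. Minimum is 22/3 at row 2 (s2 leaves); pivot element 3.
Pivot on row 2; the Z-row RHS becomes 0 − (-8)·(22/3) = 176/3.

176/3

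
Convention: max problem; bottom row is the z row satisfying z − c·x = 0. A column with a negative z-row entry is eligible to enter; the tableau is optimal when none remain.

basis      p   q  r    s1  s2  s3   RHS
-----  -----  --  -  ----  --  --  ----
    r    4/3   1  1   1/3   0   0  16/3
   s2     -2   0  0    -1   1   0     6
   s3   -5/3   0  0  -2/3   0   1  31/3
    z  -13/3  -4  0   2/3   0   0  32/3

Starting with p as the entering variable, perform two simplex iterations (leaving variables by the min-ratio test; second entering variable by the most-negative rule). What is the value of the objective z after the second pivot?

32

Ratio test on column p — row 1: (16/3)/(4/3) = 4; row 2: entry -2 ≤ 0; row 3: entry -5/3 ≤ 0. Minimum is 4 at row 1 (r leaves); pivot element 4/3.
Pivot on row 1; the z-row RHS becomes 32/3 − (-13/3)·4 = 28.
Next entering variable (most negative z-row entry -3/4): q.
Ratio test on column q — row 1: 4/(3/4) = 16/3; row 2: 14/(3/2) = 28/3; row 3: 17/(5/4) = 68/5. Minimum is 16/3 at row 1 (p leaves); pivot element 3/4.
After the second pivot the z-row RHS is 28 − (-3/4)·(16/3) = 32.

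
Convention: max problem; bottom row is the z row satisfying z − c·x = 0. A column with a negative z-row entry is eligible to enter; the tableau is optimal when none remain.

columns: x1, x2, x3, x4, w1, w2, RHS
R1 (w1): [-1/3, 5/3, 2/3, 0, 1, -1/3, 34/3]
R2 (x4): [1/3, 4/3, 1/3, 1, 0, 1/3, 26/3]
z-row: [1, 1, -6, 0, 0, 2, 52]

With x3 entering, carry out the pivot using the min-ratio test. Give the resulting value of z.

Ratio test on column x3 — row 1: (34/3)/(2/3) = 17; row 2: (26/3)/(1/3) = 26. Minimum is 17 at row 1 (w1 leaves); pivot element 2/3.
Pivot on row 1; the z-row RHS becomes 52 − (-6)·17 = 154.

154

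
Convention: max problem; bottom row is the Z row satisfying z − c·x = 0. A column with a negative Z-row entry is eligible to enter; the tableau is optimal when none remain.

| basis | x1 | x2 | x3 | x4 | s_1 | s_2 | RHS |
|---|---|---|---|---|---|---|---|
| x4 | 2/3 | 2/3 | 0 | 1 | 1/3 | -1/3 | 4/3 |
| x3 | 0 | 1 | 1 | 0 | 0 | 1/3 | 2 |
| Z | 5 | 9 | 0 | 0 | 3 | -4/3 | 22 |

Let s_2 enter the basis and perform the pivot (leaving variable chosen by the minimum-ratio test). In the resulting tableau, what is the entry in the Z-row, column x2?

Ratio test on column s_2 — row 1: entry -1/3 ≤ 0; row 2: 2/(1/3) = 6. Minimum is 6 at row 2 (x3 leaves); pivot element 1/3.
Divide row 2 by 1/3; eliminate column s_2 from the other rows.
Z-row update in column x2: 9 − (-4/3)·3 = 13.

13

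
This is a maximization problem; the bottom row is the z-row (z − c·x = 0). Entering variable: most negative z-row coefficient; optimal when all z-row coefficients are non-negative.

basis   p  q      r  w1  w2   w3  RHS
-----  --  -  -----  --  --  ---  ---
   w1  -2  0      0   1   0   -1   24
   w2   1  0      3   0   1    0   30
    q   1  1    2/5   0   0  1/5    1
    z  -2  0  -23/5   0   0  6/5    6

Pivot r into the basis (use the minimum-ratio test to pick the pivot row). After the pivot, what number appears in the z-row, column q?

Ratio test on column r — row 1: entry 0 ≤ 0; row 2: 30/3 = 10; row 3: 1/(2/5) = 5/2. Minimum is 5/2 at row 3 (q leaves); pivot element 2/5.
Divide row 3 by 2/5; eliminate column r from the other rows.
z-row update in column q: 0 − (-23/5)·(5/2) = 23/2.

23/2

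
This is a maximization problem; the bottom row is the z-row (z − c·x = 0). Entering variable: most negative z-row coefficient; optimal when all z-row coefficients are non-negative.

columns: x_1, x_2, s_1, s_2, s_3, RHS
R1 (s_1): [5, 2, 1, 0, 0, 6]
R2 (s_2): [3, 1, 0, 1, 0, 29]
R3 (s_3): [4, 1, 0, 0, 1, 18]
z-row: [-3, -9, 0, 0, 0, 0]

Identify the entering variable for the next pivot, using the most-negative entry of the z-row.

x_2

Negative z-row entries: x_1: -3, x_2: -9.
The most negative is -9 in column x_2, so x_2 enters.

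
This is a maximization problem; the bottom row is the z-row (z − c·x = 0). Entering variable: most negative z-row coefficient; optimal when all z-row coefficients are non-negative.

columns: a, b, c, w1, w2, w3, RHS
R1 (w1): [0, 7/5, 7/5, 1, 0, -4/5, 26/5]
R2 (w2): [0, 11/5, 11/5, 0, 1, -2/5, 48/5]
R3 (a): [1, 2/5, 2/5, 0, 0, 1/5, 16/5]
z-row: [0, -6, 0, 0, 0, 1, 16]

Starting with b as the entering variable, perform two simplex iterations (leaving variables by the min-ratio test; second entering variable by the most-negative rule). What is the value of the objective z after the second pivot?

Ratio test on column b — row 1: (26/5)/(7/5) = 26/7; row 2: (48/5)/(11/5) = 48/11; row 3: (16/5)/(2/5) = 8. Minimum is 26/7 at row 1 (w1 leaves); pivot element 7/5.
Pivot on row 1; the z-row RHS becomes 16 − (-6)·(26/7) = 268/7.
Next entering variable (most negative z-row entry -17/7): w3.
Ratio test on column w3 — row 1: entry -4/7 ≤ 0; row 2: (10/7)/(6/7) = 5/3; row 3: (12/7)/(3/7) = 4. Minimum is 5/3 at row 2 (w2 leaves); pivot element 6/7.
After the second pivot the z-row RHS is 268/7 − (-17/7)·(5/3) = 127/3.

127/3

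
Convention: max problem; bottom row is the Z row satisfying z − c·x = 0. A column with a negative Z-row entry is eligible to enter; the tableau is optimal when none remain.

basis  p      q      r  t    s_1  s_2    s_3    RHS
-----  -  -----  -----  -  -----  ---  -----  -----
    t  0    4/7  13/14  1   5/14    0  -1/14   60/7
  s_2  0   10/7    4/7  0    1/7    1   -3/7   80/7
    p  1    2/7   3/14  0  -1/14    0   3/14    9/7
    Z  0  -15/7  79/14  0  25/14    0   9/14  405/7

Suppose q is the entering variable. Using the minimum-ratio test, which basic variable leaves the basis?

Column q entries and ratios — t: (60/7)/(4/7) = 15; s_2: (80/7)/(10/7) = 8; p: (9/7)/(2/7) = 9/2.
Smallest ratio is 9/2 in the row of p, so p leaves.

p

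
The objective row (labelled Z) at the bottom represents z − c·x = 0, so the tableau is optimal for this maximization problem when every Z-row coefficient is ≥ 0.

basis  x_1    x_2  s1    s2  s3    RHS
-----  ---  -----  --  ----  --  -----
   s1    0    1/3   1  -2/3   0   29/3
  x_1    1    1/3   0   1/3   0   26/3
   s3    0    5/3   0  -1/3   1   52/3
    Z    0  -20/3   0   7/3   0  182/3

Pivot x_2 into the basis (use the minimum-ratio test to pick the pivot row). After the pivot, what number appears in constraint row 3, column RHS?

52/5

Ratio test on column x_2 — row 1: (29/3)/(1/3) = 29; row 2: (26/3)/(1/3) = 26; row 3: (52/3)/(5/3) = 52/5. Minimum is 52/5 at row 3 (s3 leaves); pivot element 5/3.
Divide row 3 by 5/3; eliminate column x_2 from the other rows.
In the new row 3, the RHS entry is the old entry divided by the pivot: (52/3)/(5/3) = 52/5.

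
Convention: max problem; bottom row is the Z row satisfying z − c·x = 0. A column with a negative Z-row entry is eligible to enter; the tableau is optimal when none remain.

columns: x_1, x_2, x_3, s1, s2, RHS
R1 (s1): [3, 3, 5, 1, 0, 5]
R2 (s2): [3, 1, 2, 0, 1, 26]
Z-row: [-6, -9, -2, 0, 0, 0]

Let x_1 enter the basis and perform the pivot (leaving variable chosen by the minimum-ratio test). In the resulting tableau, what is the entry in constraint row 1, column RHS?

5/3

Ratio test on column x_1 — row 1: 5/3 = 5/3; row 2: 26/3 = 26/3. Minimum is 5/3 at row 1 (s1 leaves); pivot element 3.
Divide row 1 by 3; eliminate column x_1 from the other rows.
In the new row 1, the RHS entry is the old entry divided by the pivot: 5/3 = 5/3.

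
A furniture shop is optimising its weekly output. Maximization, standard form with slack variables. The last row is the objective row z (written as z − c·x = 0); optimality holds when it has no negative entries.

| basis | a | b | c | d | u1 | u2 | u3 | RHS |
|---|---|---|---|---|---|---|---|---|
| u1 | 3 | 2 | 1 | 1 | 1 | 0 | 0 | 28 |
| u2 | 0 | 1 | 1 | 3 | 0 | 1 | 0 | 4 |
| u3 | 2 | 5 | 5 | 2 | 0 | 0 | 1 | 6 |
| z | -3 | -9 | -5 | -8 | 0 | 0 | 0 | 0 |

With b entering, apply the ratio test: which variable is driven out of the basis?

u3

Column b entries and ratios — u1: 28/2 = 14; u2: 4/1 = 4; u3: 6/5 = 6/5.
Smallest ratio is 6/5 in the row of u3, so u3 leaves.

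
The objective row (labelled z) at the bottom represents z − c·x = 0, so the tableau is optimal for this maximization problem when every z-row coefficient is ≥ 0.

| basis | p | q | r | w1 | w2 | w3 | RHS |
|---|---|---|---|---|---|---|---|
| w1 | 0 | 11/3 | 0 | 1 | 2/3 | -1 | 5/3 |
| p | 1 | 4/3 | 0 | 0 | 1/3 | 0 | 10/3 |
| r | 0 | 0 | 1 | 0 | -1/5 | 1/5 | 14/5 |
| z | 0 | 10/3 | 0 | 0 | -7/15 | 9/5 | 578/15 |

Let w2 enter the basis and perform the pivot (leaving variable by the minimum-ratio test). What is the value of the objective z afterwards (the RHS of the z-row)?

397/10

Ratio test on column w2 — row 1: (5/3)/(2/3) = 5/2; row 2: (10/3)/(1/3) = 10; row 3: entry -1/5 ≤ 0. Minimum is 5/2 at row 1 (w1 leaves); pivot element 2/3.
Pivot on row 1; the z-row RHS becomes 578/15 − (-7/15)·(5/2) = 397/10.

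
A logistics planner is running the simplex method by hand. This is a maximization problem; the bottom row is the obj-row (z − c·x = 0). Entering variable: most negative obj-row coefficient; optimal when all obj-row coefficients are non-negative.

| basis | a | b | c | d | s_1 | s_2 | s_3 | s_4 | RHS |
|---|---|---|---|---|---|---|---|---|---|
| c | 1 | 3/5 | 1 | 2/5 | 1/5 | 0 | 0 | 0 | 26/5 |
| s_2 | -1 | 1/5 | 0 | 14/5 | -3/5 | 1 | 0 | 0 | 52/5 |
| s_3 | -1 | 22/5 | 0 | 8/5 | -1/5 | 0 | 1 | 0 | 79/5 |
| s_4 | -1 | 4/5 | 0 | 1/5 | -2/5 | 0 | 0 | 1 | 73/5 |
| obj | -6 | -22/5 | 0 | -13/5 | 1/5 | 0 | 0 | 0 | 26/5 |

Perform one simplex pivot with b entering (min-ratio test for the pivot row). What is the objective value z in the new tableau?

Ratio test on column b — row 1: (26/5)/(3/5) = 26/3; row 2: (52/5)/(1/5) = 52; row 3: (79/5)/(22/5) = 79/22; row 4: (73/5)/(4/5) = 73/4. Minimum is 79/22 at row 3 (s_3 leaves); pivot element 22/5.
Pivot on row 3; the obj-row RHS becomes 26/5 − (-22/5)·(79/22) = 21.

21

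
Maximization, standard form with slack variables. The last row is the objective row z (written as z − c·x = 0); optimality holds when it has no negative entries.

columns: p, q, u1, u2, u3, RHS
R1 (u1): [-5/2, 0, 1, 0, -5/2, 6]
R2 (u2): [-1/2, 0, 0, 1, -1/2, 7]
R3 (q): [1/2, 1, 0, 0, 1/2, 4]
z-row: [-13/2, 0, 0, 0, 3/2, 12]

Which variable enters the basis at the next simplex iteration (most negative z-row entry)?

p

Negative z-row entries: p: -13/2.
The most negative is -13/2 in column p, so p enters.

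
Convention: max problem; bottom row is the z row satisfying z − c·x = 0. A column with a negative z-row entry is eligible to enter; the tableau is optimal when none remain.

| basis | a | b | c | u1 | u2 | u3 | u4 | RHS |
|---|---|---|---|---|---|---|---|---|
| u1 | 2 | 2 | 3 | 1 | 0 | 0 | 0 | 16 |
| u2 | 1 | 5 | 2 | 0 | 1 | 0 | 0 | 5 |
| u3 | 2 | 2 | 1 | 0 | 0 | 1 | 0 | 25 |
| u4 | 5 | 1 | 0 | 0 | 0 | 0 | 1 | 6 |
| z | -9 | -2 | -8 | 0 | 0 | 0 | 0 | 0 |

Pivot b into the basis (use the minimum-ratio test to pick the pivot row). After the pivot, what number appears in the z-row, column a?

-43/5

Ratio test on column b — row 1: 16/2 = 8; row 2: 5/5 = 1; row 3: 25/2 = 25/2; row 4: 6/1 = 6. Minimum is 1 at row 2 (u2 leaves); pivot element 5.
Divide row 2 by 5; eliminate column b from the other rows.
z-row update in column a: -9 − (-2)·(1/5) = -43/5.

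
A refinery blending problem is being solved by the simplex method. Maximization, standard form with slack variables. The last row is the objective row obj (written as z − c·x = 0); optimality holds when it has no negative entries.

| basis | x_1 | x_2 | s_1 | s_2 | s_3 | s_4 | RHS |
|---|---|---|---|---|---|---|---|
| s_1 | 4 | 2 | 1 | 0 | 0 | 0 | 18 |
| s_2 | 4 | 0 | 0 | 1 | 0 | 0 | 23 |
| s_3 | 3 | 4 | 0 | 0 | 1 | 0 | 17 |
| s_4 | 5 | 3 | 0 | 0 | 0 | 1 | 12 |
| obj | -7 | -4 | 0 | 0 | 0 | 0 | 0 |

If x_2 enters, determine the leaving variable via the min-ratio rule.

s_4

Column x_2 entries and ratios — s_1: 18/2 = 9; s_2: 0 ≤ 0, skip; s_3: 17/4 = 17/4; s_4: 12/3 = 4.
Smallest ratio is 4 in the row of s_4, so s_4 leaves.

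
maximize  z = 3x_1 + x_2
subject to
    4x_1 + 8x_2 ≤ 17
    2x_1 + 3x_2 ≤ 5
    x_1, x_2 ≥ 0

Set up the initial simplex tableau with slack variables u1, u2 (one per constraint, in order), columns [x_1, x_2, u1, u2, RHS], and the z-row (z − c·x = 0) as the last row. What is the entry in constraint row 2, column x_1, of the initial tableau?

2

Constraint 2 has coefficient 2 on x_1.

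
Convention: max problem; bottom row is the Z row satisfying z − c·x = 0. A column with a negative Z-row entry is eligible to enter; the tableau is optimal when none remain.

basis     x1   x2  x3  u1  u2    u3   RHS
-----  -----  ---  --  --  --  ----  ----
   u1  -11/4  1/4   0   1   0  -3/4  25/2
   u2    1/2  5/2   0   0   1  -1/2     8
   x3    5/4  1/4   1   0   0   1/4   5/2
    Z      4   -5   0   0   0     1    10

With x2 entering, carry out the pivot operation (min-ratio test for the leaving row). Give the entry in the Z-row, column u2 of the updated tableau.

Ratio test on column x2 — row 1: (25/2)/(1/4) = 50; row 2: 8/(5/2) = 16/5; row 3: (5/2)/(1/4) = 10. Minimum is 16/5 at row 2 (u2 leaves); pivot element 5/2.
Divide row 2 by 5/2; eliminate column x2 from the other rows.
Z-row update in column u2: 0 − (-5)·(2/5) = 2.

2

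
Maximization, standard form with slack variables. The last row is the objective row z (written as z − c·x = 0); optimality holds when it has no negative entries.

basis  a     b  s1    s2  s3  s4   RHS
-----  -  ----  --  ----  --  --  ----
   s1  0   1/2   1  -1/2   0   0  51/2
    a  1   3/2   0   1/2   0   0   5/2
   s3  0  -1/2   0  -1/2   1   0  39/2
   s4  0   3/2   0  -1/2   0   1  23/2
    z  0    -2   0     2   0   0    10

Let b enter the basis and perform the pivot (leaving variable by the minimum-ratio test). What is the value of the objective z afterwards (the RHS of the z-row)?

40/3

Ratio test on column b — row 1: (51/2)/(1/2) = 51; row 2: (5/2)/(3/2) = 5/3; row 3: entry -1/2 ≤ 0; row 4: (23/2)/(3/2) = 23/3. Minimum is 5/3 at row 2 (a leaves); pivot element 3/2.
Pivot on row 2; the z-row RHS becomes 10 − (-2)·(5/3) = 40/3.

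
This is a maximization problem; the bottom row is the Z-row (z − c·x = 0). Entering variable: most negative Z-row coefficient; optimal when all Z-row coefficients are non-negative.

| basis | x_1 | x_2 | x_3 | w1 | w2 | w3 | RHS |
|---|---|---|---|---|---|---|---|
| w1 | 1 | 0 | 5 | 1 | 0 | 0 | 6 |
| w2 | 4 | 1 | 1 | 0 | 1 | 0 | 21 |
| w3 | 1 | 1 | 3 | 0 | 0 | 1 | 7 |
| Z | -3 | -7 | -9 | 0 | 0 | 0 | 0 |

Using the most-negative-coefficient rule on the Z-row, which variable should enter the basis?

x_3

Negative Z-row entries: x_1: -3, x_2: -7, x_3: -9.
The most negative is -9 in column x_3, so x_3 enters.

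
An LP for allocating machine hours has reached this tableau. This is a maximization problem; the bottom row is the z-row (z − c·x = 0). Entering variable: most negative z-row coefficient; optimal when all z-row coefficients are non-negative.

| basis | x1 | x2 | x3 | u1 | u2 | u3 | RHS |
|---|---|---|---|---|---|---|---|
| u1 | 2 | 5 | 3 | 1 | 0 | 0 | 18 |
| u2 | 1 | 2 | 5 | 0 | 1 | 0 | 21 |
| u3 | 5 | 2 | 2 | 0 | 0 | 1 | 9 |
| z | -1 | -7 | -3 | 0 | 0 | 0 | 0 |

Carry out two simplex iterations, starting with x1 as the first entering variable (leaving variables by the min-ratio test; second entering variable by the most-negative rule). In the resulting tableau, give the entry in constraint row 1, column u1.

5/21

Ratio test on column x1 — row 1: 18/2 = 9; row 2: 21/1 = 21; row 3: 9/5 = 9/5. Minimum is 9/5 at row 3 (u3 leaves); pivot element 5.
Divide row 3 by 5; eliminate column x1 from the other rows.
Second iteration: most negative z-row entry is -33/5 in column x2, so x2 enters.
Ratio test on column x2 — row 1: (72/5)/(21/5) = 24/7; row 2: (96/5)/(8/5) = 12; row 3: (9/5)/(2/5) = 9/2. Minimum is 24/7 at row 1 (u1 leaves); pivot element 21/5.
Divide row 1 by 21/5; eliminate column x2 from the other rows.
After both pivots, the entry at constraint row 1, column u1 is 5/21.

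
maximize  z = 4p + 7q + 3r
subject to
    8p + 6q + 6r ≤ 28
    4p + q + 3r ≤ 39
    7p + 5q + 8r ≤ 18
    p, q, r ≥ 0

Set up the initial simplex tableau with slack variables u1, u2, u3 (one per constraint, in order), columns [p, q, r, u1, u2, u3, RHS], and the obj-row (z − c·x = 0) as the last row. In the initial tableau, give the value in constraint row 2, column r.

Constraint 2 has coefficient 3 on r.

3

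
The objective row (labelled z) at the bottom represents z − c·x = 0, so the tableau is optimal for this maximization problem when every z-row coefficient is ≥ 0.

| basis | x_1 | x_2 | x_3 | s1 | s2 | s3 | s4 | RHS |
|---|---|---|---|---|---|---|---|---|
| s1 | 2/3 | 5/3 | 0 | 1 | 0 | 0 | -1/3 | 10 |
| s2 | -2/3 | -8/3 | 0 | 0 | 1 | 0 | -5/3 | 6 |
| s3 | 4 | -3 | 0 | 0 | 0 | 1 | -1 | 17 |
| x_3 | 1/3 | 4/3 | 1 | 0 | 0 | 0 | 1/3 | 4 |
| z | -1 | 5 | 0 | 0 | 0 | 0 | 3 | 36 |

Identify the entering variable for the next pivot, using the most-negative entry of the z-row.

Negative z-row entries: x_1: -1.
The most negative is -1 in column x_1, so x_1 enters.

x_1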